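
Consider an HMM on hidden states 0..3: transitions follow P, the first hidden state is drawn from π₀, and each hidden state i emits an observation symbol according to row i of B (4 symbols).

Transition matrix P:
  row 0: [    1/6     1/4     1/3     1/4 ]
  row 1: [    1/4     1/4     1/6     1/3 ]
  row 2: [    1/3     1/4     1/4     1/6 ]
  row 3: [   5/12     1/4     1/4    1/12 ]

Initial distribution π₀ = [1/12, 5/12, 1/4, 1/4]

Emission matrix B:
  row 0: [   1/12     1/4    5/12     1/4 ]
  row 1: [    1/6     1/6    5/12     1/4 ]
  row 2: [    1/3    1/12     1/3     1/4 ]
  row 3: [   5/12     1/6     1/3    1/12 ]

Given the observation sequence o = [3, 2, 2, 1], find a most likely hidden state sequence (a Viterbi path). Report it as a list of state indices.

t=0: δ = [2.083e-02, 1.042e-01, 6.250e-02, 2.083e-02]  (obs o_0=3)
t=1: δ = [1.085e-02, 1.085e-02, 5.787e-03, 1.157e-02]  ψ = [1, 1, 1, 1]  (obs o_1=2)
t=2: δ = [2.009e-03, 1.206e-03, 1.206e-03, 1.206e-03]  ψ = [3, 3, 0, 1]  (obs o_2=2)
t=3: δ = [1.256e-04, 8.372e-05, 5.582e-05, 8.372e-05]  ψ = [3, 0, 0, 0]  (obs o_3=1)
backtrack: best end state = 0; path = [1, 1, 3, 0]

path = [1, 1, 3, 0]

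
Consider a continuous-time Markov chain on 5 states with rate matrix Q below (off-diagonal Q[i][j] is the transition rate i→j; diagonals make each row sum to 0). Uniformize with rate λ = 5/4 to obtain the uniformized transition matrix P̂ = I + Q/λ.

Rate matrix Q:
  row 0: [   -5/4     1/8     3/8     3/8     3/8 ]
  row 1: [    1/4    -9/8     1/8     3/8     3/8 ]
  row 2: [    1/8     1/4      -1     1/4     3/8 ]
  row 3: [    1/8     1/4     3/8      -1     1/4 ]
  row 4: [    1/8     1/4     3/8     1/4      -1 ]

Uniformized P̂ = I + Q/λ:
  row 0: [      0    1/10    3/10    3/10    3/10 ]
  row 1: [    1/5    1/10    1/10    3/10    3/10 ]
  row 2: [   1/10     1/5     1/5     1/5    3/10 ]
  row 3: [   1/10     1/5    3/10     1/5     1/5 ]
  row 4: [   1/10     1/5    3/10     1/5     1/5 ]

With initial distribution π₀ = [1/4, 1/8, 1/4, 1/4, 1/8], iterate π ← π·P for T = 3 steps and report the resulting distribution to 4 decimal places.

t=0: π = [0.2500, 0.1250, 0.2500, 0.2500, 0.1250]
t=1: π = [0.0875, 0.1625, 0.2500, 0.2375, 0.2625]
t=2: π = [0.1075, 0.1750, 0.2425, 0.2250, 0.2500]
t=3: π = [0.1068, 0.1718, 0.2408, 0.2283, 0.2525]

π = [0.1068, 0.1718, 0.2408, 0.2283, 0.2525]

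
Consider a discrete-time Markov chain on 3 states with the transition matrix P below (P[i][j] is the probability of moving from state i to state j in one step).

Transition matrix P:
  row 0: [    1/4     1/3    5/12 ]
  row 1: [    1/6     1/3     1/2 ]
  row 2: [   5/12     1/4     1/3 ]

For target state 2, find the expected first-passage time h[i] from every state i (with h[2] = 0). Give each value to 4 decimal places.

h = [2.2500, 2.0625, 0.0000]

First-step conditioning: h[2] = 0; for i ≠ 2, h[i] = 1 + Σ_k P[i][k]·h[k].
  h[0] = 1 + 1/4·h[0] + 1/3·h[1]
  h[1] = 1 + 1/6·h[0] + 1/3·h[1]
Solving the 2×2 linear system over states ≠ 2 gives exactly h = [9/4, 33/16, 0] (h[2] = 0 is the target).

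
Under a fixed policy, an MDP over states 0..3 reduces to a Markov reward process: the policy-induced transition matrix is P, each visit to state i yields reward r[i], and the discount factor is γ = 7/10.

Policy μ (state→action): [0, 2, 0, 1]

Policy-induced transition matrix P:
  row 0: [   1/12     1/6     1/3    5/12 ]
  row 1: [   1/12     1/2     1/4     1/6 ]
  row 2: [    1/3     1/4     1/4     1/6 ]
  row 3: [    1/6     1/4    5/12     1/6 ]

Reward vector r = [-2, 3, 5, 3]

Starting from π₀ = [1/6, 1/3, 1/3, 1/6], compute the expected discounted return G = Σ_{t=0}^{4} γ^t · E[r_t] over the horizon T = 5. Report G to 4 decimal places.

t=0: π = [0.1667, 0.3333, 0.3333, 0.1667], E[r] = 2.8333, γ^t·E[r] = 2.833333, running G = 2.833333
t=1: π = [0.1806, 0.3194, 0.2917, 0.2083], E[r] = 2.6806, γ^t·E[r] = 1.876389, running G = 4.709722
t=2: π = [0.1736, 0.3148, 0.2998, 0.2118], E[r] = 2.7315, γ^t·E[r] = 1.338426, running G = 6.048148
t=3: π = [0.1759, 0.3142, 0.2998, 0.2101], E[r] = 2.7199, γ^t·E[r] = 0.932928, running G = 6.981076
t=4: π = [0.1758, 0.3139, 0.2997, 0.2106], E[r] = 2.7204, γ^t·E[r] = 0.653177, running G = 7.634254

G = 7.6343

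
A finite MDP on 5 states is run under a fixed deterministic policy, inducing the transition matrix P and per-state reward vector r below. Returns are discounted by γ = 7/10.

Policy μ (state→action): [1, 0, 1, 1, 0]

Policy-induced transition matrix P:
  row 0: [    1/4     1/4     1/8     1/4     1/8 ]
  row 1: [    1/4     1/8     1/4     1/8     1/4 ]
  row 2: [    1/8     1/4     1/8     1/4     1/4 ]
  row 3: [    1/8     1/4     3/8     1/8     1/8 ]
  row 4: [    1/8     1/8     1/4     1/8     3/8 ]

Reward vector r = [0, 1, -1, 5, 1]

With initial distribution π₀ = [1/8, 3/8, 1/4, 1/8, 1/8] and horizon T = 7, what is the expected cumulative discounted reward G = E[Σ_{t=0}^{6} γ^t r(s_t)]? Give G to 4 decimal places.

t=0: π = [0.1250, 0.3750, 0.2500, 0.1250, 0.1250], E[r] = 0.8750, γ^t·E[r] = 0.875000, running G = 0.875000
t=1: π = [0.1875, 0.1875, 0.2188, 0.1719, 0.2344], E[r] = 1.0625, γ^t·E[r] = 0.743750, running G = 1.618750
t=2: π = [0.1719, 0.1973, 0.2207, 0.1758, 0.2344], E[r] = 1.0898, γ^t·E[r] = 0.534023, running G = 2.152773
t=3: π = [0.1711, 0.1960, 0.2229, 0.1741, 0.2358], E[r] = 1.0793, γ^t·E[r] = 0.370216, running G = 2.522989
t=4: π = [0.1709, 0.1960, 0.2225, 0.1743, 0.2363], E[r] = 1.0811, γ^t·E[r] = 0.259576, running G = 2.782565
t=5: π = [0.1709, 0.1960, 0.2226, 0.1742, 0.2364], E[r] = 1.0806, γ^t·E[r] = 0.181620, running G = 2.964185
t=6: π = [0.1709, 0.1960, 0.2226, 0.1742, 0.2364], E[r] = 1.0807, γ^t·E[r] = 0.127144, running G = 3.091329

G = 3.0913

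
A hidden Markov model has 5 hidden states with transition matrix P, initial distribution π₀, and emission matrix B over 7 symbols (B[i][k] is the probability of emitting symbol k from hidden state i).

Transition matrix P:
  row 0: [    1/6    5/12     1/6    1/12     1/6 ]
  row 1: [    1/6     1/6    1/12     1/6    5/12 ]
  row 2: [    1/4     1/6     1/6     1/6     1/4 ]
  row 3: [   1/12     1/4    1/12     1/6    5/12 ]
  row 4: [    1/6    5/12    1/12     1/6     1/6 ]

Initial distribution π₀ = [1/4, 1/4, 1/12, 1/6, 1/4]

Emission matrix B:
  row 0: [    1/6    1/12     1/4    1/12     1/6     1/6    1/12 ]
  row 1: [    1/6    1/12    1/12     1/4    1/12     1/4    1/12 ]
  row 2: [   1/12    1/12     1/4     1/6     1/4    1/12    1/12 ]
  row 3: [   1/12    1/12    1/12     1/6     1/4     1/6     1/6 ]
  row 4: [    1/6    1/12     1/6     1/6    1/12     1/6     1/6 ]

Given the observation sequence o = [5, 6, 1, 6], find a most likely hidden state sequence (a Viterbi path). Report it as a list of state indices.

path = [1, 4, 1, 4]

t=0: δ = [4.167e-02, 6.250e-02, 6.944e-03, 2.778e-02, 4.167e-02]  (obs o_0=5)
t=1: δ = [8.681e-04, 1.447e-03, 5.787e-04, 1.736e-03, 4.340e-03]  ψ = [1, 0, 0, 1, 1]  (obs o_1=6)
t=2: δ = [6.028e-05, 1.507e-04, 3.014e-05, 6.028e-05, 6.028e-05]  ψ = [4, 4, 4, 4, 3]  (obs o_2=1)
t=3: δ = [2.093e-06, 2.093e-06, 1.047e-06, 4.186e-06, 1.047e-05]  ψ = [1, 0, 1, 1, 1]  (obs o_3=6)
backtrack: best end state = 4; path = [1, 4, 1, 4]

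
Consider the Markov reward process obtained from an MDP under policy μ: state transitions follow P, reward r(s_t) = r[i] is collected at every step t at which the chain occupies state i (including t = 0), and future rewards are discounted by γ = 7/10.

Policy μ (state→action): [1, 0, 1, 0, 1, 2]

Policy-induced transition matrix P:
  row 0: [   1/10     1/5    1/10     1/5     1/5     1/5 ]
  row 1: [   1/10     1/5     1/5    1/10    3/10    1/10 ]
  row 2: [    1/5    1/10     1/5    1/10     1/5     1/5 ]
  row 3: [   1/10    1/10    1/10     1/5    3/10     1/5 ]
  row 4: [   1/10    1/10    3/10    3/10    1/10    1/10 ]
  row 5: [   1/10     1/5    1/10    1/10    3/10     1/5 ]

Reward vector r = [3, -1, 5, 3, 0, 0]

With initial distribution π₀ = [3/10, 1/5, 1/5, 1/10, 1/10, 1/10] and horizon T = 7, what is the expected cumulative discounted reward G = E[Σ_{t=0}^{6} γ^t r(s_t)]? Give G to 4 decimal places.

G = 5.2347

t=0: π = [0.3000, 0.2000, 0.2000, 0.1000, 0.1000, 0.1000], E[r] = 2.0000, γ^t·E[r] = 2.000000, running G = 2.000000
t=1: π = [0.1200, 0.1600, 0.1600, 0.1600, 0.2300, 0.1700], E[r] = 1.4800, γ^t·E[r] = 1.036000, running G = 3.036000
t=2: π = [0.1160, 0.1450, 0.1780, 0.1740, 0.2260, 0.1610], E[r] = 1.6150, γ^t·E[r] = 0.791350, running G = 3.827350
t=3: π = [0.1178, 0.1422, 0.1775, 0.1742, 0.2254, 0.1629], E[r] = 1.6213, γ^t·E[r] = 0.556106, running G = 4.383456
t=4: π = [0.1178, 0.1423, 0.1771, 0.1743, 0.2254, 0.1632], E[r] = 1.6191, γ^t·E[r] = 0.388734, running G = 4.772190
t=5: π = [0.1177, 0.1423, 0.1770, 0.1743, 0.2254, 0.1632], E[r] = 1.6187, γ^t·E[r] = 0.272053, running G = 5.044243
t=6: π = [0.1177, 0.1423, 0.1770, 0.1743, 0.2254, 0.1632], E[r] = 1.6188, γ^t·E[r] = 0.190444, running G = 5.234687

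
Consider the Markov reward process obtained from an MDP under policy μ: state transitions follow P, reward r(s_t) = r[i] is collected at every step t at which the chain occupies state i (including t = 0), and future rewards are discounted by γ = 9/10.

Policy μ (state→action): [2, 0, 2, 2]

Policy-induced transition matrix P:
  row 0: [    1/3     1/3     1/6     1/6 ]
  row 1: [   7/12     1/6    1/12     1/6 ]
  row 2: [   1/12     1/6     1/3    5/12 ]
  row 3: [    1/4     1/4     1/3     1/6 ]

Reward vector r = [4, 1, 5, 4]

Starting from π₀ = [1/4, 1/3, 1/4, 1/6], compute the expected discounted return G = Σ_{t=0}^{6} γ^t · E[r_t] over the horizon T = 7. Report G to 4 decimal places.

t=0: π = [0.2500, 0.3333, 0.2500, 0.1667], E[r] = 3.2500, γ^t·E[r] = 3.250000, running G = 3.250000
t=1: π = [0.3403, 0.2222, 0.2083, 0.2292], E[r] = 3.5417, γ^t·E[r] = 3.187500, running G = 6.437500
t=2: π = [0.3177, 0.2425, 0.2211, 0.2188], E[r] = 3.4936, γ^t·E[r] = 2.829844, running G = 9.267344
t=3: π = [0.3205, 0.2378, 0.2198, 0.2219], E[r] = 3.5062, γ^t·E[r] = 2.556035, running G = 11.823379
t=4: π = [0.3194, 0.2386, 0.2205, 0.2216], E[r] = 3.5048, γ^t·E[r] = 2.299467, running G = 14.122846
t=5: π = [0.3194, 0.2384, 0.2205, 0.2218], E[r] = 3.5054, γ^t·E[r] = 2.069893, running G = 16.192739
t=6: π = [0.3193, 0.2384, 0.2205, 0.2218], E[r] = 3.5054, γ^t·E[r] = 1.862897, running G = 18.055635

G = 18.0556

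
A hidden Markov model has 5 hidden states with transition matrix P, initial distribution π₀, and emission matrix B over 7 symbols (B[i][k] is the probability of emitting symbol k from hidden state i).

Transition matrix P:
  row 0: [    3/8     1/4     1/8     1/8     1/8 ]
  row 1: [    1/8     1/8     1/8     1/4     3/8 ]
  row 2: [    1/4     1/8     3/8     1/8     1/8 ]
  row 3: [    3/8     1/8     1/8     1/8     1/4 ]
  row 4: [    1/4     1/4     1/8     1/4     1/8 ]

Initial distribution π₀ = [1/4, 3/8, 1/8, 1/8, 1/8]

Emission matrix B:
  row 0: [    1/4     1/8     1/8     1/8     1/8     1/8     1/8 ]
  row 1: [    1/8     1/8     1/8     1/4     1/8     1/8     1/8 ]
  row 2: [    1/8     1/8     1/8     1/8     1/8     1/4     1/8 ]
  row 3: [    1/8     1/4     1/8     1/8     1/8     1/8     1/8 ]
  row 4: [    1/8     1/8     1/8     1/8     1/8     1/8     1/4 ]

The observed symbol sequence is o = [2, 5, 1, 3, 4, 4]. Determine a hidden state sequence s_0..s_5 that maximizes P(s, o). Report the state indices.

path = [1, 4, 3, 0, 0, 0]

t=0: δ = [3.125e-02, 4.688e-02, 1.562e-02, 1.562e-02, 1.562e-02]  (obs o_0=2)
t=1: δ = [1.465e-03, 9.766e-04, 1.465e-03, 1.465e-03, 2.197e-03]  ψ = [0, 0, 1, 1, 1]  (obs o_1=5)
t=2: δ = [6.866e-05, 6.866e-05, 6.866e-05, 1.373e-04, 4.578e-05]  ψ = [0, 4, 2, 4, 1]  (obs o_2=1)
t=3: δ = [6.437e-06, 4.292e-06, 3.219e-06, 2.146e-06, 4.292e-06]  ψ = [3, 0, 2, 1, 3]  (obs o_3=3)
t=4: δ = [3.017e-07, 2.012e-07, 1.509e-07, 1.341e-07, 2.012e-07]  ψ = [0, 0, 2, 1, 1]  (obs o_4=4)
t=5: δ = [1.414e-08, 9.430e-09, 7.072e-09, 6.286e-09, 9.430e-09]  ψ = [0, 0, 2, 1, 1]  (obs o_5=4)
backtrack: best end state = 0; path = [1, 4, 3, 0, 0, 0]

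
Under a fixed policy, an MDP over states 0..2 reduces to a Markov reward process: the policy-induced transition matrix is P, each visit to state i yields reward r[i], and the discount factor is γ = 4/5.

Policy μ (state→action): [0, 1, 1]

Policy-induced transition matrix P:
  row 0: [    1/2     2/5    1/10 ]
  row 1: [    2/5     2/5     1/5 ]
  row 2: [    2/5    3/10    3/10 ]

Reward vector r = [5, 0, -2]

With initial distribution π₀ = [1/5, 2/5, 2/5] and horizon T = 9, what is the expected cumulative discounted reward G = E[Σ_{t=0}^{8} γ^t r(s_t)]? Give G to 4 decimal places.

G = 6.2549

t=0: π = [0.2000, 0.4000, 0.4000], E[r] = 0.2000, γ^t·E[r] = 0.200000, running G = 0.200000
t=1: π = [0.4200, 0.3600, 0.2200], E[r] = 1.6600, γ^t·E[r] = 1.328000, running G = 1.528000
t=2: π = [0.4420, 0.3780, 0.1800], E[r] = 1.8500, γ^t·E[r] = 1.184000, running G = 2.712000
t=3: π = [0.4442, 0.3820, 0.1738], E[r] = 1.8734, γ^t·E[r] = 0.959181, running G = 3.671181
t=4: π = [0.4444, 0.3826, 0.1730], E[r] = 1.8762, γ^t·E[r] = 0.768483, running G = 4.439664
t=5: π = [0.4444, 0.3827, 0.1729], E[r] = 1.8765, γ^t·E[r] = 0.614892, running G = 5.054556
t=6: π = [0.4444, 0.3827, 0.1728], E[r] = 1.8765, γ^t·E[r] = 0.491923, running G = 5.546480
t=7: π = [0.4444, 0.3827, 0.1728], E[r] = 1.8765, γ^t·E[r] = 0.393540, running G = 5.940019
t=8: π = [0.4444, 0.3827, 0.1728], E[r] = 1.8765, γ^t·E[r] = 0.314832, running G = 6.254851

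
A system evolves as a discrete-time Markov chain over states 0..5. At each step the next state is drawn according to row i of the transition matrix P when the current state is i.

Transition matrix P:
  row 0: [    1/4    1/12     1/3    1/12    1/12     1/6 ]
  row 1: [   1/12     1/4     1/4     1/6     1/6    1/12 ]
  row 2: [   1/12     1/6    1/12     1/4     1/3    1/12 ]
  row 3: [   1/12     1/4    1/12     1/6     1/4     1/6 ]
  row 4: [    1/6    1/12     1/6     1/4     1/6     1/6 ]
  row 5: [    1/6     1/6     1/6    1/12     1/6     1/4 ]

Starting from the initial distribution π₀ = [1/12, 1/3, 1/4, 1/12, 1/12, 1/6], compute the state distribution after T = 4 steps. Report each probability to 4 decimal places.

t=0: π = [0.0833, 0.3333, 0.2500, 0.0833, 0.0833, 0.1667]
t=1: π = [0.1181, 0.1875, 0.1806, 0.1736, 0.2083, 0.1319]
t=2: π = [0.1314, 0.1696, 0.1725, 0.1782, 0.2014, 0.1470]
t=3: π = [0.1343, 0.1679, 0.1735, 0.1746, 0.1993, 0.1504]
t=4: π = [0.1349, 0.1674, 0.1740, 0.1740, 0.1989, 0.1508]

π = [0.1349, 0.1674, 0.1740, 0.1740, 0.1989, 0.1508]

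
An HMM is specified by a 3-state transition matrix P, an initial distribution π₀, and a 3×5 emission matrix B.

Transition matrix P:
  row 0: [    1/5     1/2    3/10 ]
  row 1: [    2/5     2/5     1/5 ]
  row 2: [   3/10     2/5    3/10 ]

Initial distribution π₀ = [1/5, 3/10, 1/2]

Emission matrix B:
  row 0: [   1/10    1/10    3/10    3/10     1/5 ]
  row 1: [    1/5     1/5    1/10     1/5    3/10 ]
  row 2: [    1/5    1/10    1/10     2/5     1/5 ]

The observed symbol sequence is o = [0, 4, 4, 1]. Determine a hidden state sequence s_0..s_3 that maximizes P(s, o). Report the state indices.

path = [2, 1, 1, 1]

t=0: δ = [2.000e-02, 6.000e-02, 1.000e-01]  (obs o_0=0)
t=1: δ = [6.000e-03, 1.200e-02, 6.000e-03]  ψ = [2, 2, 2]  (obs o_1=4)
t=2: δ = [9.600e-04, 1.440e-03, 4.800e-04]  ψ = [1, 1, 1]  (obs o_2=4)
t=3: δ = [5.760e-05, 1.152e-04, 2.880e-05]  ψ = [1, 1, 0]  (obs o_3=1)
backtrack: best end state = 1; path = [2, 1, 1, 1]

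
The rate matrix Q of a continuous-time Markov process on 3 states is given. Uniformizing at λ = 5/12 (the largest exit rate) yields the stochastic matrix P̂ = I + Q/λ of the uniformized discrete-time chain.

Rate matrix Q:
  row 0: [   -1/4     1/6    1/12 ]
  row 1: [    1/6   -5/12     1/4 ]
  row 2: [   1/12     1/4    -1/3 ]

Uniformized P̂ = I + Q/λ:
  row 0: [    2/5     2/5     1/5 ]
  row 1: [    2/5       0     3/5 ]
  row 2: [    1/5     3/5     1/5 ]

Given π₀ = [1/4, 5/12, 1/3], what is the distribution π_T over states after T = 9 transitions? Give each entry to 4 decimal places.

π = [0.3334, 0.3330, 0.3335]

t=0: π = [0.2500, 0.4167, 0.3333]
t=1: π = [0.3333, 0.3000, 0.3667]
t=2: π = [0.3267, 0.3533, 0.3200]
t=3: π = [0.3360, 0.3227, 0.3413]
t=4: π = [0.3317, 0.3392, 0.3291]
t=5: π = [0.3342, 0.3301, 0.3357]
t=6: π = [0.3329, 0.3351, 0.3321]
t=7: π = [0.3336, 0.3324, 0.3340]
t=8: π = [0.3332, 0.3339, 0.3330]
t=9: π = [0.3334, 0.3330, 0.3335]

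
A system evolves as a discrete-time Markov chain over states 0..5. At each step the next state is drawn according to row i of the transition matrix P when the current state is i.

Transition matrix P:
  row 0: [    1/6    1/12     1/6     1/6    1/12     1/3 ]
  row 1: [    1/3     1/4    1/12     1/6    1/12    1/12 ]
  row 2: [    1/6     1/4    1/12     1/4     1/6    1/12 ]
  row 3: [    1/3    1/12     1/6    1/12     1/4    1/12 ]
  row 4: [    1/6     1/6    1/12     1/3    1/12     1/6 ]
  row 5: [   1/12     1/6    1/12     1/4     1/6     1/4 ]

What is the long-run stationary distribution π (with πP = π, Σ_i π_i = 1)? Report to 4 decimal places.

π = [0.2108, 0.1553, 0.1174, 0.1982, 0.1409, 0.1773]

Balance equations π_j = Σ_i π_i·P[i][j]:
  π_0 = 1/6·π_0 + 1/3·π_1 + 1/6·π_2 + 1/3·π_3 + 1/6·π_4 + 1/12·π_5
  π_1 = 1/12·π_0 + 1/4·π_1 + 1/4·π_2 + 1/12·π_3 + 1/6·π_4 + 1/6·π_5
  π_2 = 1/6·π_0 + 1/12·π_1 + 1/12·π_2 + 1/6·π_3 + 1/12·π_4 + 1/12·π_5
  π_3 = 1/6·π_0 + 1/6·π_1 + 1/4·π_2 + 1/12·π_3 + 1/3·π_4 + 1/4·π_5
  π_4 = 1/12·π_0 + 1/12·π_1 + 1/6·π_2 + 1/4·π_3 + 1/12·π_4 + 1/6·π_5
  normalize: π_0 + π_1 + π_2 + π_3 + π_4 + π_5 = 1
Solving the linear system gives exactly π = [57274/271689, 3836/24699, 31901/271689, 53849/271689, 12763/90563, 1460/8233].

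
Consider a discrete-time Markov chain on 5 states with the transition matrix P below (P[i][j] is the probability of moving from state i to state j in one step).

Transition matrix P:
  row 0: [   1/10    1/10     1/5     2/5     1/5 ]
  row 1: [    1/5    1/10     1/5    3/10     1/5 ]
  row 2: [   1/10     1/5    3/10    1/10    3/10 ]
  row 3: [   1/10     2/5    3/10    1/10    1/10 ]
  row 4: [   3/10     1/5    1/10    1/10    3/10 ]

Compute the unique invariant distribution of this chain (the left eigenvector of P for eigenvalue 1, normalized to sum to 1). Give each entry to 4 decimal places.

π = [0.1652, 0.2013, 0.2183, 0.1898, 0.2254]

Balance equations π_j = Σ_i π_i·P[i][j]:
  π_0 = 1/10·π_0 + 1/5·π_1 + 1/10·π_2 + 1/10·π_3 + 3/10·π_4
  π_1 = 1/10·π_0 + 1/10·π_1 + 1/5·π_2 + 2/5·π_3 + 1/5·π_4
  π_2 = 1/5·π_0 + 1/5·π_1 + 3/10·π_2 + 3/10·π_3 + 1/10·π_4
  π_3 = 2/5·π_0 + 3/10·π_1 + 1/10·π_2 + 1/10·π_3 + 1/10·π_4
  normalize: π_0 + π_1 + π_2 + π_3 + π_4 = 1
Solving the linear system gives exactly π = [151/914, 92/457, 399/1828, 347/1828, 103/457].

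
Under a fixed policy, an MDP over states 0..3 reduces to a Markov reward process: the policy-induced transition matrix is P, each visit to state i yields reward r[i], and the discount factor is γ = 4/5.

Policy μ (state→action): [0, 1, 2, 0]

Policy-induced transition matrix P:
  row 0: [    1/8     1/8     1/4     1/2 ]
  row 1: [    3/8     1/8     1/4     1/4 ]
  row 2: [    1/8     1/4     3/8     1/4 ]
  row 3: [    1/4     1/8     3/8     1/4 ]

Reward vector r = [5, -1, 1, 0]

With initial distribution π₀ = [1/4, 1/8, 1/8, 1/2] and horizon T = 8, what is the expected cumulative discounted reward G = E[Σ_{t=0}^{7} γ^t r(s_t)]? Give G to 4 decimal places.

t=0: π = [0.2500, 0.1250, 0.1250, 0.5000], E[r] = 1.2500, γ^t·E[r] = 1.250000, running G = 1.250000
t=1: π = [0.2188, 0.1406, 0.3281, 0.3125], E[r] = 1.2813, γ^t·E[r] = 1.025000, running G = 2.275000
t=2: π = [0.1992, 0.1660, 0.3301, 0.3047], E[r] = 1.1602, γ^t·E[r] = 0.742500, running G = 3.017500
t=3: π = [0.2046, 0.1663, 0.3293, 0.2998], E[r] = 1.1860, γ^t·E[r] = 0.607250, running G = 3.624750
t=4: π = [0.2040, 0.1662, 0.3286, 0.3011], E[r] = 1.1827, γ^t·E[r] = 0.484425, running G = 4.109175
t=5: π = [0.2042, 0.1661, 0.3287, 0.3010], E[r] = 1.1836, γ^t·E[r] = 0.387833, running G = 4.497008
t=6: π = [0.2041, 0.1661, 0.3287, 0.3010], E[r] = 1.1834, γ^t·E[r] = 0.310210, running G = 4.807218
t=7: π = [0.2042, 0.1661, 0.3287, 0.3010], E[r] = 1.1834, γ^t·E[r] = 0.248177, running G = 5.055394

G = 5.0554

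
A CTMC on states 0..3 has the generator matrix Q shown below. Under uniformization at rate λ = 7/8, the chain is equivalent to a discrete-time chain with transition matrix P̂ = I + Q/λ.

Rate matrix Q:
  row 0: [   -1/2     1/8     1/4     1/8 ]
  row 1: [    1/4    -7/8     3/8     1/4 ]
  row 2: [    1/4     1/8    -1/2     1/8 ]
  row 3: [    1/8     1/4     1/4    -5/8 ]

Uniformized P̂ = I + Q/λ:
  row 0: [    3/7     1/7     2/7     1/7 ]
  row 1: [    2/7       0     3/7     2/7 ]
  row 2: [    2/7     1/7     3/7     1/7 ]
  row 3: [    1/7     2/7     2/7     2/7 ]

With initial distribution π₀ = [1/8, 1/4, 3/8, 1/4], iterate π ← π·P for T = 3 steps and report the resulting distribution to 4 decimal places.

π = [0.2999, 0.1487, 0.3590, 0.1924]

t=0: π = [0.1250, 0.2500, 0.3750, 0.2500]
t=1: π = [0.2679, 0.1429, 0.3750, 0.2143]
t=2: π = [0.2934, 0.1531, 0.3597, 0.1939]
t=3: π = [0.2999, 0.1487, 0.3590, 0.1924]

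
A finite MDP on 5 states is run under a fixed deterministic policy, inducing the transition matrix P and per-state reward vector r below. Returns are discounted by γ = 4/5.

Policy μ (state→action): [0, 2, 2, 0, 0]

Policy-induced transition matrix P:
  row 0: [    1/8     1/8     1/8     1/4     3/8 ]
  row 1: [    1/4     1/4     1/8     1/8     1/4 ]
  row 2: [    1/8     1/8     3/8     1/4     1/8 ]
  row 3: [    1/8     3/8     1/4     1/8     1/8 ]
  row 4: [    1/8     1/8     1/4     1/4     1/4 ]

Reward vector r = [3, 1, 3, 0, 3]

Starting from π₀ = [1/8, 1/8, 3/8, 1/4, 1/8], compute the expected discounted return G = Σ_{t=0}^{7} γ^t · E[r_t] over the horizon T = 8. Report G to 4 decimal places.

G = 8.3099

t=0: π = [0.1250, 0.1250, 0.3750, 0.2500, 0.1250], E[r] = 2.0000, γ^t·E[r] = 2.000000, running G = 2.000000
t=1: π = [0.1406, 0.2031, 0.2656, 0.2031, 0.1875], E[r] = 1.9844, γ^t·E[r] = 1.587500, running G = 3.587500
t=2: π = [0.1504, 0.2012, 0.2402, 0.1992, 0.2090], E[r] = 2.0000, γ^t·E[r] = 1.280000, running G = 4.867500
t=3: π = [0.1501, 0.2000, 0.2361, 0.2000, 0.2139], E[r] = 2.0002, γ^t·E[r] = 1.024125, running G = 5.891625
t=4: π = [0.1500, 0.2000, 0.2357, 0.2000, 0.2143], E[r] = 2.0000, γ^t·E[r] = 0.819200, running G = 6.710825
t=5: π = [0.1500, 0.2000, 0.2357, 0.2000, 0.2143], E[r] = 2.0000, γ^t·E[r] = 0.655359, running G = 7.366184
t=6: π = [0.1500, 0.2000, 0.2357, 0.2000, 0.2143], E[r] = 2.0000, γ^t·E[r] = 0.524288, running G = 7.890472
t=7: π = [0.1500, 0.2000, 0.2357, 0.2000, 0.2143], E[r] = 2.0000, γ^t·E[r] = 0.419430, running G = 8.309902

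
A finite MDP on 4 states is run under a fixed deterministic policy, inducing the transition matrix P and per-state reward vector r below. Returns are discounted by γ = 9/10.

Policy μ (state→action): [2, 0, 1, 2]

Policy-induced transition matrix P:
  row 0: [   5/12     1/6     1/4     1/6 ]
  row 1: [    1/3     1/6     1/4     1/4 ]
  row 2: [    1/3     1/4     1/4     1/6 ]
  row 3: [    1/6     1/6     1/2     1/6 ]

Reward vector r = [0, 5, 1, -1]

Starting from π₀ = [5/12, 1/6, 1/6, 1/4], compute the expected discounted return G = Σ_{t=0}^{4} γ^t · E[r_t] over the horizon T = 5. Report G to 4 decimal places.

t=0: π = [0.4167, 0.1667, 0.1667, 0.2500], E[r] = 0.7500, γ^t·E[r] = 0.750000, running G = 0.750000
t=1: π = [0.3264, 0.1806, 0.3125, 0.1806], E[r] = 1.0347, γ^t·E[r] = 0.931250, running G = 1.681250
t=2: π = [0.3304, 0.1927, 0.2951, 0.1817], E[r] = 1.0770, γ^t·E[r] = 0.872344, running G = 2.553594
t=3: π = [0.3306, 0.1913, 0.2954, 0.1827], E[r] = 1.0690, γ^t·E[r] = 0.779309, running G = 3.332902
t=4: π = [0.3304, 0.1913, 0.2957, 0.1826], E[r] = 1.0695, γ^t·E[r] = 0.701702, running G = 4.034604

G = 4.0346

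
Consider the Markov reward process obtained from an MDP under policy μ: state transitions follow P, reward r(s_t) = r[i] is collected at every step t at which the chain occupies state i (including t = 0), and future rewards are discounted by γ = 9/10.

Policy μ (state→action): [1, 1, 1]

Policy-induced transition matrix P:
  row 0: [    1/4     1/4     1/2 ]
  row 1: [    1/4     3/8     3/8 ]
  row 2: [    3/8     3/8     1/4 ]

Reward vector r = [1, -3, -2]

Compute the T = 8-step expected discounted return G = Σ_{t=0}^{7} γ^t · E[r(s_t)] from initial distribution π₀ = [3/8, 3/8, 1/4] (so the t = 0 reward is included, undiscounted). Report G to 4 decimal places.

t=0: π = [0.3750, 0.3750, 0.2500], E[r] = -1.2500, γ^t·E[r] = -1.250000, running G = -1.250000
t=1: π = [0.2813, 0.3281, 0.3906], E[r] = -1.4844, γ^t·E[r] = -1.335938, running G = -2.585938
t=2: π = [0.2988, 0.3398, 0.3613], E[r] = -1.4434, γ^t·E[r] = -1.169121, running G = -3.755059
t=3: π = [0.2952, 0.3376, 0.3672], E[r] = -1.4521, γ^t·E[r] = -1.058616, running G = -4.813675
t=4: π = [0.2959, 0.3381, 0.3660], E[r] = -1.4504, γ^t·E[r] = -0.951613, running G = -5.765288
t=5: π = [0.2957, 0.3380, 0.3662], E[r] = -1.4508, γ^t·E[r] = -0.856661, running G = -6.621950
t=6: π = [0.2958, 0.3380, 0.3662], E[r] = -1.4507, γ^t·E[r] = -0.770957, running G = -7.392907
t=7: π = [0.2958, 0.3380, 0.3662], E[r] = -1.4507, γ^t·E[r] = -0.693868, running G = -8.086775

G = -8.0868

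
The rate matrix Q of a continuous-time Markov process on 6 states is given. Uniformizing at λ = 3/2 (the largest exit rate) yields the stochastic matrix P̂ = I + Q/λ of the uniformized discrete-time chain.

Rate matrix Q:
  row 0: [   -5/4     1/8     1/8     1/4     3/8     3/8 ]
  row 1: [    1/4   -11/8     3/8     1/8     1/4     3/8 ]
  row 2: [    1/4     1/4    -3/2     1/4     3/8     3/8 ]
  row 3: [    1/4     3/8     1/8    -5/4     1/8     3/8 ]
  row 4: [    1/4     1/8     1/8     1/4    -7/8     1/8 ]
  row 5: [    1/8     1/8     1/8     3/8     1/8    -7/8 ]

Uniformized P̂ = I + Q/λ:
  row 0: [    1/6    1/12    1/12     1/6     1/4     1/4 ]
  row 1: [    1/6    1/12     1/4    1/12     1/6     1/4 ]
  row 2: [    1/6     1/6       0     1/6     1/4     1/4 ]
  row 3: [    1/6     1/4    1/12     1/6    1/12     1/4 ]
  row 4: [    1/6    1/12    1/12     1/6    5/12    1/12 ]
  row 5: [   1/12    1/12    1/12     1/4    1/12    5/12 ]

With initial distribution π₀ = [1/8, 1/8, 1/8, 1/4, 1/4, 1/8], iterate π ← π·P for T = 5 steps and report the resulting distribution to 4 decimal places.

t=0: π = [0.1250, 0.1250, 0.1250, 0.2500, 0.2500, 0.1250]
t=1: π = [0.1563, 0.1354, 0.0938, 0.1667, 0.2188, 0.2292]
t=2: π = [0.1476, 0.1189, 0.0981, 0.1745, 0.2092, 0.2517]
t=3: π = [0.1457, 0.1206, 0.0950, 0.1777, 0.2039, 0.2571]
t=4: π = [0.1452, 0.1209, 0.0955, 0.1780, 0.2015, 0.2589]
t=5: π = [0.1451, 0.1210, 0.0955, 0.1782, 0.2007, 0.2596]

π = [0.1451, 0.1210, 0.0955, 0.1782, 0.2007, 0.2596]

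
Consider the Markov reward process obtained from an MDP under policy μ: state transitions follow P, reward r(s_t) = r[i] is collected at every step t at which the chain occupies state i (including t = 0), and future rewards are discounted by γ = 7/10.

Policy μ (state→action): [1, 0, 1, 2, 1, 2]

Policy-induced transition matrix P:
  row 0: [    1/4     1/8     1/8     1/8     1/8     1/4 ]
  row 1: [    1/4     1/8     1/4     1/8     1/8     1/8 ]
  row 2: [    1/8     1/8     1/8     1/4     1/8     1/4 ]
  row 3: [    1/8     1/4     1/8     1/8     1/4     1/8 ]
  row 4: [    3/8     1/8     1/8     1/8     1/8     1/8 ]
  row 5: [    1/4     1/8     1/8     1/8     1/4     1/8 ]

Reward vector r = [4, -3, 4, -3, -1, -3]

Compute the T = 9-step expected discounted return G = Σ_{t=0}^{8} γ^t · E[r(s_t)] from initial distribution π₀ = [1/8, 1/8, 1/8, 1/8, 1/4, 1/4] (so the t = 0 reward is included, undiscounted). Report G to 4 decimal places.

G = -0.7349

t=0: π = [0.1250, 0.1250, 0.1250, 0.1250, 0.2500, 0.2500], E[r] = -0.7500, γ^t·E[r] = -0.750000, running G = -0.750000
t=1: π = [0.2500, 0.1406, 0.1406, 0.1406, 0.1719, 0.1563], E[r] = 0.0781, γ^t·E[r] = 0.054688, running G = -0.695313
t=2: π = [0.2363, 0.1426, 0.1426, 0.1426, 0.1621, 0.1738], E[r] = -0.0234, γ^t·E[r] = -0.011484, running G = -0.706797
t=3: π = [0.2346, 0.1428, 0.1428, 0.1428, 0.1646, 0.1724], E[r] = -0.0288, γ^t·E[r] = -0.009881, running G = -0.716678
t=4: π = [0.2349, 0.1429, 0.1429, 0.1429, 0.1644, 0.1722], E[r] = -0.0272, γ^t·E[r] = -0.006529, running G = -0.723207
t=5: π = [0.2348, 0.1429, 0.1429, 0.1429, 0.1644, 0.1722], E[r] = -0.0274, γ^t·E[r] = -0.004603, running G = -0.727810
t=6: π = [0.2348, 0.1429, 0.1429, 0.1429, 0.1644, 0.1722], E[r] = -0.0274, γ^t·E[r] = -0.003224, running G = -0.731034
t=7: π = [0.2348, 0.1429, 0.1429, 0.1429, 0.1644, 0.1722], E[r] = -0.0274, γ^t·E[r] = -0.002256, running G = -0.733290
t=8: π = [0.2348, 0.1429, 0.1429, 0.1429, 0.1644, 0.1722], E[r] = -0.0274, γ^t·E[r] = -0.001579, running G = -0.734869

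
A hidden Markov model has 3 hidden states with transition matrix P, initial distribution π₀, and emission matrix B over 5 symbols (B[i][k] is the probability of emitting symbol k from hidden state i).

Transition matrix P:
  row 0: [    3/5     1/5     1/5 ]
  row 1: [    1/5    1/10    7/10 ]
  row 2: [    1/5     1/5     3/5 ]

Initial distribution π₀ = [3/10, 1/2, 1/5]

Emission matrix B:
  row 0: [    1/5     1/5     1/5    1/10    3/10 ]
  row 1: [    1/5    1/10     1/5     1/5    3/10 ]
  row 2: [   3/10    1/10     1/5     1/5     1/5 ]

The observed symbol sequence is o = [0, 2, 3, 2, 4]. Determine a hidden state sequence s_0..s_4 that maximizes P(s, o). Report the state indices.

path = [1, 2, 2, 2, 2]

t=0: δ = [6.000e-02, 1.000e-01, 6.000e-02]  (obs o_0=0)
t=1: δ = [7.200e-03, 2.400e-03, 1.400e-02]  ψ = [0, 0, 1]  (obs o_1=2)
t=2: δ = [4.320e-04, 5.600e-04, 1.680e-03]  ψ = [0, 2, 2]  (obs o_2=3)
t=3: δ = [6.720e-05, 6.720e-05, 2.016e-04]  ψ = [2, 2, 2]  (obs o_3=2)
t=4: δ = [1.210e-05, 1.210e-05, 2.419e-05]  ψ = [0, 2, 2]  (obs o_4=4)
backtrack: best end state = 2; path = [1, 2, 2, 2, 2]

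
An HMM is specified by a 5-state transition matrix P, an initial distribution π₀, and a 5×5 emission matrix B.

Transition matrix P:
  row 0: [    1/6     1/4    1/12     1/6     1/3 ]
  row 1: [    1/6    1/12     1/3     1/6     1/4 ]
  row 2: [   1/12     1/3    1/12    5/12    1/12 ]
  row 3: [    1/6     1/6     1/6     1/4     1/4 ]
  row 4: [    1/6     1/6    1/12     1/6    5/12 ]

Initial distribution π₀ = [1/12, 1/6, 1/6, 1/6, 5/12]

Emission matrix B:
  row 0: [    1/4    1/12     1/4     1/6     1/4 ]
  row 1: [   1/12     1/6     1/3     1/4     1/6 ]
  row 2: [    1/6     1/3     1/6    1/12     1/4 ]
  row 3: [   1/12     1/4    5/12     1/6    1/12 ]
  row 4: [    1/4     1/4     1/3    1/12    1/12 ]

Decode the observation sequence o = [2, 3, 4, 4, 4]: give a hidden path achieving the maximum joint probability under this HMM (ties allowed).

path = [4, 1, 2, 1, 2]

t=0: δ = [2.083e-02, 5.556e-02, 2.778e-02, 6.944e-02, 1.389e-01]  (obs o_0=2)
t=1: δ = [3.858e-03, 5.787e-03, 1.543e-03, 3.858e-03, 4.823e-03]  ψ = [4, 4, 1, 4, 4]  (obs o_1=3)
t=2: δ = [2.411e-04, 1.608e-04, 4.823e-04, 8.038e-05, 1.674e-04]  ψ = [1, 0, 1, 1, 4]  (obs o_2=4)
t=3: δ = [1.005e-05, 2.679e-05, 1.340e-05, 1.674e-05, 6.698e-06]  ψ = [0, 2, 1, 2, 0]  (obs o_3=4)
t=4: δ = [1.116e-06, 7.442e-07, 2.233e-06, 4.651e-07, 5.582e-07]  ψ = [1, 2, 1, 2, 1]  (obs o_4=4)
backtrack: best end state = 2; path = [4, 1, 2, 1, 2]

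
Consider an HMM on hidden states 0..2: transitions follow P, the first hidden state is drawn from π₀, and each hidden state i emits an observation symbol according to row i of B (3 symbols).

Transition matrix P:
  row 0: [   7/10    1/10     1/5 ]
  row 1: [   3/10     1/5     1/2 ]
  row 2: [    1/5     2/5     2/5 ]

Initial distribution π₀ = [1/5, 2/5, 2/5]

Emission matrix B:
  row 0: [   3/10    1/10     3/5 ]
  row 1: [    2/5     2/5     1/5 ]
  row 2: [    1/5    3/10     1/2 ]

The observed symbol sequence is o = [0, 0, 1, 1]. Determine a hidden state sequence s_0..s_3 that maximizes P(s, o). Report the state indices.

path = [1, 2, 1, 2]

t=0: δ = [6.000e-02, 1.600e-01, 8.000e-02]  (obs o_0=0)
t=1: δ = [1.440e-02, 1.280e-02, 1.600e-02]  ψ = [1, 1, 1]  (obs o_1=0)
t=2: δ = [1.008e-03, 2.560e-03, 1.920e-03]  ψ = [0, 2, 1]  (obs o_2=1)
t=3: δ = [7.680e-05, 3.072e-04, 3.840e-04]  ψ = [1, 2, 1]  (obs o_3=1)
backtrack: best end state = 2; path = [1, 2, 1, 2]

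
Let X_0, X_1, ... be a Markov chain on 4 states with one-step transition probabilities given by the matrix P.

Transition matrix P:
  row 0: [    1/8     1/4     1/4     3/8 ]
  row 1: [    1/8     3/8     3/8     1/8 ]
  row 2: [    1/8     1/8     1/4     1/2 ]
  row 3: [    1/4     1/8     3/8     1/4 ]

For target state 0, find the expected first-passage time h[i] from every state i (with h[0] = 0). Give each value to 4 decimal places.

First-step conditioning: h[0] = 0; for i ≠ 0, h[i] = 1 + Σ_k P[i][k]·h[k].
  h[1] = 1 + 3/8·h[1] + 3/8·h[2] + 1/8·h[3]
  h[2] = 1 + 1/8·h[1] + 1/4·h[2] + 1/2·h[3]
  h[3] = 1 + 1/8·h[1] + 3/8·h[2] + 1/4·h[3]
Solving the 3×3 linear system over states ≠ 0 gives exactly h = [0, 56/9, 160/27, 16/3] (h[0] = 0 is the target).

h = [0.0000, 6.2222, 5.9259, 5.3333]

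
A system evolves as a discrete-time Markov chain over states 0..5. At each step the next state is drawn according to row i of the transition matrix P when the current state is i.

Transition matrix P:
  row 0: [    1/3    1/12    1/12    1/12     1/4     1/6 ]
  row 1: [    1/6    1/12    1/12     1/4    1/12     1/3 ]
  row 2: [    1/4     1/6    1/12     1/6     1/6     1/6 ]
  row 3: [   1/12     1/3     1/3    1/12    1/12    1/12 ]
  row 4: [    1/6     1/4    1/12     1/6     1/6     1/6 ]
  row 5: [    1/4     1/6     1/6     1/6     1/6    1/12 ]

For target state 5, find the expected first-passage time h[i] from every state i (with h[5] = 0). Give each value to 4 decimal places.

h = [5.5090, 4.6517, 5.4680, 5.7622, 5.3966, 0.0000]

First-step conditioning: h[5] = 0; for i ≠ 5, h[i] = 1 + Σ_k P[i][k]·h[k].
  h[0] = 1 + 1/3·h[0] + 1/12·h[1] + 1/12·h[2] + 1/12·h[3] + 1/4·h[4]
  h[1] = 1 + 1/6·h[0] + 1/12·h[1] + 1/12·h[2] + 1/4·h[3] + 1/12·h[4]
  h[2] = 1 + 1/4·h[0] + 1/6·h[1] + 1/12·h[2] + 1/6·h[3] + 1/6·h[4]
  h[3] = 1 + 1/12·h[0] + 1/3·h[1] + 1/3·h[2] + 1/12·h[3] + 1/12·h[4]
  h[4] = 1 + 1/6·h[0] + 1/4·h[1] + 1/12·h[2] + 1/6·h[3] + 1/6·h[4]
Solving the 5×5 linear system over states ≠ 5 gives exactly h = [66168/12011, 55872/12011, 65676/12011, 69210/12011, 64818/12011, 0] (h[5] = 0 is the target).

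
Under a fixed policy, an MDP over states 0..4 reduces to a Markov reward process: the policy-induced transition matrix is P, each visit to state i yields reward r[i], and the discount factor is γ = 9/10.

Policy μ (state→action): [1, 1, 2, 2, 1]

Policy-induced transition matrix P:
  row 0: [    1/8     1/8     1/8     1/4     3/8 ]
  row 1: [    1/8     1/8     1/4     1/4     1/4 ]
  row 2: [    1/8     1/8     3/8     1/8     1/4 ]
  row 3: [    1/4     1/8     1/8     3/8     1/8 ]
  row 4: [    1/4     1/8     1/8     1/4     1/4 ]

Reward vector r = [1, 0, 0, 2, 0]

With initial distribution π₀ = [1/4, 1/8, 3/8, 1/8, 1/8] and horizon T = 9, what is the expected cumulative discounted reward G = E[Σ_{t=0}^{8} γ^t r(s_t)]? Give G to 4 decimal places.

G = 3.9894

t=0: π = [0.2500, 0.1250, 0.3750, 0.1250, 0.1250], E[r] = 0.5000, γ^t·E[r] = 0.500000, running G = 0.500000
t=1: π = [0.1563, 0.1250, 0.2344, 0.2188, 0.2656], E[r] = 0.5938, γ^t·E[r] = 0.534375, running G = 1.034375
t=2: π = [0.1855, 0.1250, 0.1992, 0.2480, 0.2422], E[r] = 0.6816, γ^t·E[r] = 0.552129, running G = 1.586504
t=3: π = [0.1863, 0.1250, 0.1904, 0.2561, 0.2422], E[r] = 0.6985, γ^t·E[r] = 0.509197, running G = 2.095700
t=4: π = [0.1873, 0.1250, 0.1882, 0.2582, 0.2413], E[r] = 0.7037, γ^t·E[r] = 0.461701, running G = 2.557401
t=5: π = [0.1874, 0.1250, 0.1877, 0.2587, 0.2411], E[r] = 0.7049, γ^t·E[r] = 0.416254, running G = 2.973655
t=6: π = [0.1875, 0.1250, 0.1875, 0.2589, 0.2411], E[r] = 0.7053, γ^t·E[r] = 0.374799, running G = 3.348454
t=7: π = [0.1875, 0.1250, 0.1875, 0.2589, 0.2411], E[r] = 0.7053, γ^t·E[r] = 0.337357, running G = 3.685812
t=8: π = [0.1875, 0.1250, 0.1875, 0.2589, 0.2411], E[r] = 0.7054, γ^t·E[r] = 0.303630, running G = 3.989442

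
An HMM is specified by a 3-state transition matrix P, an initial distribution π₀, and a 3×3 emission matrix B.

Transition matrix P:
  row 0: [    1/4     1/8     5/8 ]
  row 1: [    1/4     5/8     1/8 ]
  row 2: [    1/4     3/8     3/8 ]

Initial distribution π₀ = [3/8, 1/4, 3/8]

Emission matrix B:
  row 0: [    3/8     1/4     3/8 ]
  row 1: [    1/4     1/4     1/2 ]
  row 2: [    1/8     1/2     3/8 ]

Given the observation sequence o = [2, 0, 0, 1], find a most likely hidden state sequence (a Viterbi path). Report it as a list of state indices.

t=0: δ = [1.406e-01, 1.250e-01, 1.406e-01]  (obs o_0=2)
t=1: δ = [1.318e-02, 1.953e-02, 1.099e-02]  ψ = [0, 1, 0]  (obs o_1=0)
t=2: δ = [1.831e-03, 3.052e-03, 1.030e-03]  ψ = [1, 1, 0]  (obs o_2=0)
t=3: δ = [1.907e-04, 4.768e-04, 5.722e-04]  ψ = [1, 1, 0]  (obs o_3=1)
backtrack: best end state = 2; path = [1, 1, 0, 2]

path = [1, 1, 0, 2]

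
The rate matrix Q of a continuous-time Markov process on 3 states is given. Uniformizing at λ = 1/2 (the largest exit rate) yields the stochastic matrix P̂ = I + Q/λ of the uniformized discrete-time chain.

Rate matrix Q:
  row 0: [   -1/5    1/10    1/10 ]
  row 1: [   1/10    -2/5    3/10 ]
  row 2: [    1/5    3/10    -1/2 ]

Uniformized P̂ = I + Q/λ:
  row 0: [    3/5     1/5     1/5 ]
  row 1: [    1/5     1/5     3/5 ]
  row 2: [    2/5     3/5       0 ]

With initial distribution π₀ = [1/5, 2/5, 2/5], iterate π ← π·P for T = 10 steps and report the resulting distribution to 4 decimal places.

t=0: π = [0.2000, 0.4000, 0.4000]
t=1: π = [0.3600, 0.3600, 0.2800]
t=2: π = [0.4000, 0.3120, 0.2880]
t=3: π = [0.4176, 0.3152, 0.2672]
t=4: π = [0.4205, 0.3069, 0.2726]
t=5: π = [0.4227, 0.3091, 0.2682]
t=6: π = [0.4227, 0.3073, 0.2700]
t=7: π = [0.4231, 0.3080, 0.2689]
t=8: π = [0.4230, 0.3076, 0.2694]
t=9: π = [0.4231, 0.3078, 0.2691]
t=10: π = [0.4231, 0.3077, 0.2693]

π = [0.4231, 0.3077, 0.2693]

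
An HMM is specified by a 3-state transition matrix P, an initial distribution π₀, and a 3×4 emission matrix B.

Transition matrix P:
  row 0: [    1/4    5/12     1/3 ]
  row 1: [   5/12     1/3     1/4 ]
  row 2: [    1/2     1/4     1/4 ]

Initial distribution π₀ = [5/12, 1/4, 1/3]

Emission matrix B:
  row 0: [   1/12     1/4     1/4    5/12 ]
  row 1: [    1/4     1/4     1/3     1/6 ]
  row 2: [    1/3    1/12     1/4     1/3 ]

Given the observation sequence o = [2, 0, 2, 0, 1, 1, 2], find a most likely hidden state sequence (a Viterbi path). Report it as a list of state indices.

t=0: δ = [1.042e-01, 8.333e-02, 8.333e-02]  (obs o_0=2)
t=1: δ = [3.472e-03, 1.085e-02, 1.157e-02]  ψ = [2, 0, 0]  (obs o_1=0)
t=2: δ = [1.447e-03, 1.206e-03, 7.234e-04]  ψ = [2, 1, 2]  (obs o_2=2)
t=3: δ = [4.186e-05, 1.507e-04, 1.608e-04]  ψ = [1, 0, 0]  (obs o_3=0)
t=4: δ = [2.009e-05, 1.256e-05, 3.349e-06]  ψ = [2, 1, 2]  (obs o_4=1)
t=5: δ = [1.308e-06, 2.093e-06, 5.582e-07]  ψ = [1, 0, 0]  (obs o_5=1)
t=6: δ = [2.180e-07, 2.326e-07, 1.308e-07]  ψ = [1, 1, 1]  (obs o_6=2)
backtrack: best end state = 1; path = [0, 2, 0, 2, 0, 1, 1]

path = [0, 2, 0, 2, 0, 1, 1]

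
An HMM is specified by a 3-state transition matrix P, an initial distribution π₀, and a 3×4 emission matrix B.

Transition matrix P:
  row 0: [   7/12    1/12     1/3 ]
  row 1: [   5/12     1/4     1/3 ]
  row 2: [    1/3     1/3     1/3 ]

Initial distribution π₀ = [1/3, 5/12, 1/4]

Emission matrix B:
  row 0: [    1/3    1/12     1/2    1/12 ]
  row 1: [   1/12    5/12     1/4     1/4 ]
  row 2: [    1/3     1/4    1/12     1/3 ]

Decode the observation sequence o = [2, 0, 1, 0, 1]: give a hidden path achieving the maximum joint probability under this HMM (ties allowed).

path = [0, 0, 2, 2, 1]

t=0: δ = [1.667e-01, 1.042e-01, 2.083e-02]  (obs o_0=2)
t=1: δ = [3.241e-02, 2.170e-03, 1.852e-02]  ψ = [0, 1, 0]  (obs o_1=0)
t=2: δ = [1.575e-03, 2.572e-03, 2.701e-03]  ψ = [0, 2, 0]  (obs o_2=1)
t=3: δ = [3.572e-04, 7.502e-05, 3.001e-04]  ψ = [1, 2, 2]  (obs o_3=0)
t=4: δ = [1.737e-05, 4.168e-05, 2.977e-05]  ψ = [0, 2, 0]  (obs o_4=1)
backtrack: best end state = 1; path = [0, 0, 2, 2, 1]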